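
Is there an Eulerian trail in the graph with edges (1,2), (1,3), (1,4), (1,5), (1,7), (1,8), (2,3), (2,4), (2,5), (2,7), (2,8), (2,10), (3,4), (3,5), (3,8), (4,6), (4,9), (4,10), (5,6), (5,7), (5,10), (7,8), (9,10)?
Yes (the graph is connected and exactly 2 vertices have odd degree: {2, 3}; any Eulerian path must start and end at those)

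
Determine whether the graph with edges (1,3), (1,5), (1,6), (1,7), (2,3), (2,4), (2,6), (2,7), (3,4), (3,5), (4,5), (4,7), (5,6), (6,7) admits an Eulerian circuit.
Yes (the graph is connected and all 7 vertices have even degree)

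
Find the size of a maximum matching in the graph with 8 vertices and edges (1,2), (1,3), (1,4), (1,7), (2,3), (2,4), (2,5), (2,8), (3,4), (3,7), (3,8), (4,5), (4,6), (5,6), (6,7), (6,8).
4 (matching: (1,4), (2,5), (3,8), (6,7); upper bound floor(n/2) = floor(8/2) = 4)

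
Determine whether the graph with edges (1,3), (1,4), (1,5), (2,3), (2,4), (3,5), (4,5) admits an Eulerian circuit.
No (4 vertices have odd degree: {1, 3, 4, 5}; Eulerian circuit requires 0)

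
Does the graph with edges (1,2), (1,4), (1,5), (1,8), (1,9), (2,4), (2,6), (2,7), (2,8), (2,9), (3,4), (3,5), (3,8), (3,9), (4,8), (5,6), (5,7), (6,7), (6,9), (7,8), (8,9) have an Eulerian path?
Yes (the graph is connected and exactly 2 vertices have odd degree: {1, 9}; any Eulerian path must start and end at those)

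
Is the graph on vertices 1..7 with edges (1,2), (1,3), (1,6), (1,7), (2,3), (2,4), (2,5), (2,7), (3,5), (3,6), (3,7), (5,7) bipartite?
No (odd cycle of length 3: 2 -> 1 -> 7 -> 2)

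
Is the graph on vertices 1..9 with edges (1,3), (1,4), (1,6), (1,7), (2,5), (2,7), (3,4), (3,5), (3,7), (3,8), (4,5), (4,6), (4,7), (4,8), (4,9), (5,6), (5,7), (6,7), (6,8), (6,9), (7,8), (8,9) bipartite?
No (odd cycle of length 3: 4 -> 1 -> 3 -> 4)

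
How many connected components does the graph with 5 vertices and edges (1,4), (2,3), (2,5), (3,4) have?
1 (components: {1, 2, 3, 4, 5})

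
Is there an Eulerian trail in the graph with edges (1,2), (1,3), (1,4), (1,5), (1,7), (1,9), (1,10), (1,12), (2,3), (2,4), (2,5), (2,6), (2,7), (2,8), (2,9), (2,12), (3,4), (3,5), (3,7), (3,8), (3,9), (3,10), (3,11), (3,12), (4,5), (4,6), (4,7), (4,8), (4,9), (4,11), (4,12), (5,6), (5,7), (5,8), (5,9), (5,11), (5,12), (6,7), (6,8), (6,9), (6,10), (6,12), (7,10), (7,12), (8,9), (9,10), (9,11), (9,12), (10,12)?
Yes (the graph is connected and exactly 2 vertices have odd degree: {2, 12}; any Eulerian path must start and end at those)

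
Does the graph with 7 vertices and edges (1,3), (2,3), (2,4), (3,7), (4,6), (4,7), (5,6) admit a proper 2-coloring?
Yes. Partition: {1, 2, 6, 7}, {3, 4, 5}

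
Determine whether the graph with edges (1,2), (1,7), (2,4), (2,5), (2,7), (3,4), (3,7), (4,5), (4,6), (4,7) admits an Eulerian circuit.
No (2 vertices have odd degree: {4, 6}; Eulerian circuit requires 0)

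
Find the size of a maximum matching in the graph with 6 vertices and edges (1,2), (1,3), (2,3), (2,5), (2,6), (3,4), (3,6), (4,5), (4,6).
3 (matching: (1,3), (2,6), (4,5); upper bound floor(n/2) = floor(6/2) = 3)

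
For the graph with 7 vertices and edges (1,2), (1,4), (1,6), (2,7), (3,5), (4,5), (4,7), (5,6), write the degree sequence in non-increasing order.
[3, 3, 3, 2, 2, 2, 1] (degrees: deg(1)=3, deg(2)=2, deg(3)=1, deg(4)=3, deg(5)=3, deg(6)=2, deg(7)=2)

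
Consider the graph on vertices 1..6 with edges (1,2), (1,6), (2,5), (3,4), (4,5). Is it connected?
Yes (BFS from 1 visits [1, 2, 6, 5, 4, 3] — all 6 vertices reached)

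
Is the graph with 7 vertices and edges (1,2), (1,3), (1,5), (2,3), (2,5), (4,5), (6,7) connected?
No, it has 2 components: {1, 2, 3, 4, 5}, {6, 7}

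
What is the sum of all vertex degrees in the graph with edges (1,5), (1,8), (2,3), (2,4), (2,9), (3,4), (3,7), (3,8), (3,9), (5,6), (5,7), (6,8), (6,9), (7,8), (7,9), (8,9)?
32 (handshake: sum of degrees = 2|E| = 2 x 16 = 32)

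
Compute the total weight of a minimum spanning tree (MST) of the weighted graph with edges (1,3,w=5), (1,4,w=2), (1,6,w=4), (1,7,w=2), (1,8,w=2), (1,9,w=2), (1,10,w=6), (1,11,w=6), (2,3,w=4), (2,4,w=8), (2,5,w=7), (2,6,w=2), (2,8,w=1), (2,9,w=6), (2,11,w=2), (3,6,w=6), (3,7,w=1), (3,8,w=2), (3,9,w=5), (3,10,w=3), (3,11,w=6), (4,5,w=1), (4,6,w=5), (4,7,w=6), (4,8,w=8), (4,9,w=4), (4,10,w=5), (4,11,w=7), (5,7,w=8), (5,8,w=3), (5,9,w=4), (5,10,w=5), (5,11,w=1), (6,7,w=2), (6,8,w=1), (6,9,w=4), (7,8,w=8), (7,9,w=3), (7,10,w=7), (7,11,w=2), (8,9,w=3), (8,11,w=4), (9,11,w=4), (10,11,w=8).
16 (MST edges: (1,4,w=2), (1,7,w=2), (1,8,w=2), (1,9,w=2), (2,8,w=1), (3,7,w=1), (3,10,w=3), (4,5,w=1), (5,11,w=1), (6,8,w=1); sum of weights 2 + 2 + 2 + 2 + 1 + 1 + 3 + 1 + 1 + 1 = 16)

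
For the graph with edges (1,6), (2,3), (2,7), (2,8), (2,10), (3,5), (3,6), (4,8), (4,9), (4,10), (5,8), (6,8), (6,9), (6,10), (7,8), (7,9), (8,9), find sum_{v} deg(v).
34 (handshake: sum of degrees = 2|E| = 2 x 17 = 34)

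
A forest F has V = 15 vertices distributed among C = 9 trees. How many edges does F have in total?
6 (Each of the 9 component trees on V_i vertices has V_i - 1 edges; summing gives V - C = 15 - 9 = 6)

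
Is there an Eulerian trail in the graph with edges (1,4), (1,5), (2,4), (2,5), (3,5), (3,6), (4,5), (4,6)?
Yes — and in fact it has an Eulerian circuit (the graph is connected and all 6 vertices have even degree)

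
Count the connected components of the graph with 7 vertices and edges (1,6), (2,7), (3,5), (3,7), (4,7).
2 (components: {1, 6}, {2, 3, 4, 5, 7})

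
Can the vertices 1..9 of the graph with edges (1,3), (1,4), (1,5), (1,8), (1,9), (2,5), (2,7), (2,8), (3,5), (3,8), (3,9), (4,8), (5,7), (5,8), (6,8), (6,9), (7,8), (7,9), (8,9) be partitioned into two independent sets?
No (odd cycle of length 3: 8 -> 1 -> 3 -> 8)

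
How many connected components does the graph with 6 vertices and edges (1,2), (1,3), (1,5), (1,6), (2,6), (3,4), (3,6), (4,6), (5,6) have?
1 (components: {1, 2, 3, 4, 5, 6})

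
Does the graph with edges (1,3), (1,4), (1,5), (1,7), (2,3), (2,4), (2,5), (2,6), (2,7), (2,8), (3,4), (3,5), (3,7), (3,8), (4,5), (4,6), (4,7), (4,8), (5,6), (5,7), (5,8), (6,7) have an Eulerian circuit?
No (2 vertices have odd degree: {4, 5}; Eulerian circuit requires 0)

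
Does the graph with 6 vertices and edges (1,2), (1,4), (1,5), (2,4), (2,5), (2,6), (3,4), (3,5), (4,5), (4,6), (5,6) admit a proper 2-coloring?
No (odd cycle of length 3: 4 -> 1 -> 5 -> 4)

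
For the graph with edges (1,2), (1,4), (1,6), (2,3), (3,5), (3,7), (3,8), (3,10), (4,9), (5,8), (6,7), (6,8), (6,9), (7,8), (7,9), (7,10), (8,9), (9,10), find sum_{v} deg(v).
36 (handshake: sum of degrees = 2|E| = 2 x 18 = 36)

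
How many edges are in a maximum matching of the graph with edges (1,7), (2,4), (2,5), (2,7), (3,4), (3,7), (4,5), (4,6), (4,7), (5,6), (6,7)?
3 (matching: (1,7), (2,5), (4,6); upper bound floor(n/2) = floor(7/2) = 3)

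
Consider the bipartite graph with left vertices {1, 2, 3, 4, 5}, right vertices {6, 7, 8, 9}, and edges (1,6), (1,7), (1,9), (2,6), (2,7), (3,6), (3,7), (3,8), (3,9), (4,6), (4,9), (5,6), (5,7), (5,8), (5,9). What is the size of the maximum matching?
4 (matching: (1,9), (2,7), (3,8), (4,6); upper bound min(|L|,|R|) = min(5,4) = 4)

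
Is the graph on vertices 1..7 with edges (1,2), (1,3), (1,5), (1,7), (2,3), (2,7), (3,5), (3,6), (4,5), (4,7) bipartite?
No (odd cycle of length 3: 5 -> 1 -> 3 -> 5)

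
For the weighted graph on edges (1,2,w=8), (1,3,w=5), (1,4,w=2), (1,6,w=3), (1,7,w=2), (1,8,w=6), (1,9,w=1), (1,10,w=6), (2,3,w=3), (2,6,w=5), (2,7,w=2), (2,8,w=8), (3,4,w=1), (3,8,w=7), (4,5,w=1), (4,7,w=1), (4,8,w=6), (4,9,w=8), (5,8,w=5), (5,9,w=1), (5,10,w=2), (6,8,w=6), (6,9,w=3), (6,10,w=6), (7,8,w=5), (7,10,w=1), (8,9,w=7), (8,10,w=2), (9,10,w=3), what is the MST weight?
13 (MST edges: (1,6,w=3), (1,9,w=1), (2,7,w=2), (3,4,w=1), (4,5,w=1), (4,7,w=1), (5,9,w=1), (7,10,w=1), (8,10,w=2); sum of weights 3 + 1 + 2 + 1 + 1 + 1 + 1 + 1 + 2 = 13)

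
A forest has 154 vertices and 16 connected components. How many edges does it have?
138 (Each of the 16 component trees on V_i vertices has V_i - 1 edges; summing gives V - C = 154 - 16 = 138)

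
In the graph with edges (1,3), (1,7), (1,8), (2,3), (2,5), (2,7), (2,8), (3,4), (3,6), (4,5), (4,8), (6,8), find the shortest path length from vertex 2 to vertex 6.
2 (path: 2 -> 3 -> 6, 2 edges)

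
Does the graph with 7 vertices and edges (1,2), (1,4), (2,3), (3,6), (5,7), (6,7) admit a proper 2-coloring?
Yes. Partition: {1, 3, 7}, {2, 4, 5, 6}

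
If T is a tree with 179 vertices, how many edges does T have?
178 (A tree on V vertices has V - 1 edges, so 179 - 1 = 178)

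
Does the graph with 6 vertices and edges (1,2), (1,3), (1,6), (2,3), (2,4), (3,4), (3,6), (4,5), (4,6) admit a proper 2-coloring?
No (odd cycle of length 3: 2 -> 1 -> 3 -> 2)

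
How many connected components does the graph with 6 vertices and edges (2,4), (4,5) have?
4 (components: {1}, {2, 4, 5}, {3}, {6})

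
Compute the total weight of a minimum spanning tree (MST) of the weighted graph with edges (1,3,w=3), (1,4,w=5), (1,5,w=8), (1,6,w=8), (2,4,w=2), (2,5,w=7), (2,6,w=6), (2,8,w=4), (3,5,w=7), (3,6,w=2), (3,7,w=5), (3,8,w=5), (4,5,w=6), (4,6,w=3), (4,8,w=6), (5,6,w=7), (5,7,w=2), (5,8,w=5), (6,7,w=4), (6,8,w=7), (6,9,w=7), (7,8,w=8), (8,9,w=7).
27 (MST edges: (1,3,w=3), (2,4,w=2), (2,8,w=4), (3,6,w=2), (4,6,w=3), (5,7,w=2), (6,7,w=4), (6,9,w=7); sum of weights 3 + 2 + 4 + 2 + 3 + 2 + 4 + 7 = 27)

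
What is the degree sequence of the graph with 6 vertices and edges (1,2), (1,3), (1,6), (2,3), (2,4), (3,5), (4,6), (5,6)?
[3, 3, 3, 3, 2, 2] (degrees: deg(1)=3, deg(2)=3, deg(3)=3, deg(4)=2, deg(5)=2, deg(6)=3)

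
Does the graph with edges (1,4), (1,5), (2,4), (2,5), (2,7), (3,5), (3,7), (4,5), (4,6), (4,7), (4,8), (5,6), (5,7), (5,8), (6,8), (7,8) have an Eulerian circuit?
No (4 vertices have odd degree: {2, 5, 6, 7}; Eulerian circuit requires 0)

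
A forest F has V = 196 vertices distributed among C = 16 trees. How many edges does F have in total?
180 (Each of the 16 component trees on V_i vertices has V_i - 1 edges; summing gives V - C = 196 - 16 = 180)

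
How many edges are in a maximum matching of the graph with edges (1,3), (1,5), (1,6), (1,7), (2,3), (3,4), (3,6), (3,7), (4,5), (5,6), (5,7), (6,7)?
3 (matching: (1,6), (3,7), (4,5); upper bound floor(n/2) = floor(7/2) = 3)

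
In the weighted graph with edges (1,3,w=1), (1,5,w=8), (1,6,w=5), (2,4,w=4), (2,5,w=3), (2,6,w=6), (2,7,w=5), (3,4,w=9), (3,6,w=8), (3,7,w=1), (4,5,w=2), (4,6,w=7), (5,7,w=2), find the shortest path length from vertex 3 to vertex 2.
6 (path: 3 -> 7 -> 2; weights 1 + 5 = 6)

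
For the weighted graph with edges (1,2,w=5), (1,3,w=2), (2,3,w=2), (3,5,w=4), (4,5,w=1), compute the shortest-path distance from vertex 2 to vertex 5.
6 (path: 2 -> 3 -> 5; weights 2 + 4 = 6)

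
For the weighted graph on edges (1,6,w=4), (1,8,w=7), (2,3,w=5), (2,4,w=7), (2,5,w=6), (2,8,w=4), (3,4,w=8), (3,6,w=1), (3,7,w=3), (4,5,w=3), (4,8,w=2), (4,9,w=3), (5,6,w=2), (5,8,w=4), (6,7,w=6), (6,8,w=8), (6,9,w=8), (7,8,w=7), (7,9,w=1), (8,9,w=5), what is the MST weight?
20 (MST edges: (1,6,w=4), (2,8,w=4), (3,6,w=1), (3,7,w=3), (4,8,w=2), (4,9,w=3), (5,6,w=2), (7,9,w=1); sum of weights 4 + 4 + 1 + 3 + 2 + 3 + 2 + 1 = 20)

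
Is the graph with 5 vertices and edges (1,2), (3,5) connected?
No, it has 3 components: {1, 2}, {3, 5}, {4}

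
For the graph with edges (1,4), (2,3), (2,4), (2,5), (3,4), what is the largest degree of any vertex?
3 (attained at vertices 2, 4)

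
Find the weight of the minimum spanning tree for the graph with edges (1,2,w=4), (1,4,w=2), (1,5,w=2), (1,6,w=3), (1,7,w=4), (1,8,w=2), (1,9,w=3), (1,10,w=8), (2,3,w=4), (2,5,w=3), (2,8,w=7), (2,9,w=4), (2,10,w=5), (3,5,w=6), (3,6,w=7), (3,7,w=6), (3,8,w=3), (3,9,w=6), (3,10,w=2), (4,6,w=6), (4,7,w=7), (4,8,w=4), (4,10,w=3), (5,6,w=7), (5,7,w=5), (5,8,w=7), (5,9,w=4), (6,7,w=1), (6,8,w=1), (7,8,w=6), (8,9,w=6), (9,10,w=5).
19 (MST edges: (1,4,w=2), (1,5,w=2), (1,8,w=2), (1,9,w=3), (2,5,w=3), (3,8,w=3), (3,10,w=2), (6,7,w=1), (6,8,w=1); sum of weights 2 + 2 + 2 + 3 + 3 + 3 + 2 + 1 + 1 = 19)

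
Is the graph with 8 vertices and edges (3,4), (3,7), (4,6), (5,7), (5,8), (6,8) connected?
No, it has 3 components: {1}, {2}, {3, 4, 5, 6, 7, 8}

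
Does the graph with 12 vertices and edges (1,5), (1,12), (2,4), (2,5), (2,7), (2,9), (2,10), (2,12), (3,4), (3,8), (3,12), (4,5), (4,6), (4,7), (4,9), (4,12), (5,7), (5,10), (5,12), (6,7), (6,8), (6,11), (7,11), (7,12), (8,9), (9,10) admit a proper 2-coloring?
No (odd cycle of length 3: 12 -> 1 -> 5 -> 12)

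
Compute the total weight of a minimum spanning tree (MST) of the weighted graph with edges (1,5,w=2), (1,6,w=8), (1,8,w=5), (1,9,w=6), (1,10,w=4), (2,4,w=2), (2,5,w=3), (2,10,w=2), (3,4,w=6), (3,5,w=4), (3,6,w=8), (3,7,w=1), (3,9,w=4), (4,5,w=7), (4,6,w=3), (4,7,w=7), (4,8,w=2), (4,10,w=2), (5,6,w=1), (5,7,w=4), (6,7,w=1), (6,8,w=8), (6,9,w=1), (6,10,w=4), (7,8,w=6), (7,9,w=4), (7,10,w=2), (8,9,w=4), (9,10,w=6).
14 (MST edges: (1,5,w=2), (2,4,w=2), (2,10,w=2), (3,7,w=1), (4,8,w=2), (5,6,w=1), (6,7,w=1), (6,9,w=1), (7,10,w=2); sum of weights 2 + 2 + 2 + 1 + 2 + 1 + 1 + 1 + 2 = 14)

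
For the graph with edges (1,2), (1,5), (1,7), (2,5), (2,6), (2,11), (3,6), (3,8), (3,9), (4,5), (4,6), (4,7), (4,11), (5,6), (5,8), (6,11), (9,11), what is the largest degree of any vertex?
5 (attained at vertices 5, 6)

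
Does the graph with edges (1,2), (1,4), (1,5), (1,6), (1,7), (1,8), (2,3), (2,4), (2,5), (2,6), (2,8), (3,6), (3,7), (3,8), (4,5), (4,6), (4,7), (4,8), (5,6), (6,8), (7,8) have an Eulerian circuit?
Yes (the graph is connected and all 8 vertices have even degree)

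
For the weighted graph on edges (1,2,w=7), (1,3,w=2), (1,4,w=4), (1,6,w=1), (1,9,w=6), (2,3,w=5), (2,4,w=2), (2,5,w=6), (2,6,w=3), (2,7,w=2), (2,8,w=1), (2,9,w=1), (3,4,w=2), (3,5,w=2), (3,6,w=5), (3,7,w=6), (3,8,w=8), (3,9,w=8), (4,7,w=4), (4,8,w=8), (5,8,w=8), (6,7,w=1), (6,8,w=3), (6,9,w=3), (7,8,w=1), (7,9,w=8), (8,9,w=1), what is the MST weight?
11 (MST edges: (1,3,w=2), (1,6,w=1), (2,4,w=2), (2,8,w=1), (2,9,w=1), (3,5,w=2), (6,7,w=1), (7,8,w=1); sum of weights 2 + 1 + 2 + 1 + 1 + 2 + 1 + 1 = 11)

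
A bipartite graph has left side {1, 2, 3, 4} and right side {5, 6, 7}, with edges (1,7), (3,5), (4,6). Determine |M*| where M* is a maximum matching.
3 (matching: (1,7), (3,5), (4,6); upper bound min(|L|,|R|) = min(4,3) = 3)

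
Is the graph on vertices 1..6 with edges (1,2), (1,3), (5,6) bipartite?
Yes. Partition: {1, 4, 5}, {2, 3, 6}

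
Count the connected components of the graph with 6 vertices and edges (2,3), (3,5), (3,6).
3 (components: {1}, {2, 3, 5, 6}, {4})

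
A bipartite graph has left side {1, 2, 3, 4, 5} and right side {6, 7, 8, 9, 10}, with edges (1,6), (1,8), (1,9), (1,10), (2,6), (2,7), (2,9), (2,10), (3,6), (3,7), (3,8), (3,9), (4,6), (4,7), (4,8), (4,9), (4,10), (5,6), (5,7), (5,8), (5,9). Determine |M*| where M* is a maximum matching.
5 (matching: (1,10), (2,9), (3,8), (4,7), (5,6); upper bound min(|L|,|R|) = min(5,5) = 5)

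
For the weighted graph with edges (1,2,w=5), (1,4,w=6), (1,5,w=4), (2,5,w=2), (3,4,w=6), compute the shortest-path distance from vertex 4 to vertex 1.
6 (path: 4 -> 1; weights 6 = 6)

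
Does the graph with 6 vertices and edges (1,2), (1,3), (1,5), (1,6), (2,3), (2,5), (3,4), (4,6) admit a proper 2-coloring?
No (odd cycle of length 3: 2 -> 1 -> 3 -> 2)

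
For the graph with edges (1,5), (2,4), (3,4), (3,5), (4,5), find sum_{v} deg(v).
10 (handshake: sum of degrees = 2|E| = 2 x 5 = 10)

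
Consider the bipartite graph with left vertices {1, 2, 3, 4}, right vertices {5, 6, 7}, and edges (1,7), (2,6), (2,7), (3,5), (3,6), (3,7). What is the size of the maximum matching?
3 (matching: (1,7), (2,6), (3,5); upper bound min(|L|,|R|) = min(4,3) = 3)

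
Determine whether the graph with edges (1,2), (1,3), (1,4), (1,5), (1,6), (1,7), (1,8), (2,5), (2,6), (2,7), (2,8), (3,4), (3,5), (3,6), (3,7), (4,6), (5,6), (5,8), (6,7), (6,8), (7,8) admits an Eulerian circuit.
No (8 vertices have odd degree: {1, 2, 3, 4, 5, 6, 7, 8}; Eulerian circuit requires 0)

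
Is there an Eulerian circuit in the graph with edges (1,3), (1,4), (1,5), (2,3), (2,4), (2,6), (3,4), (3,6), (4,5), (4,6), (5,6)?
No (4 vertices have odd degree: {1, 2, 4, 5}; Eulerian circuit requires 0)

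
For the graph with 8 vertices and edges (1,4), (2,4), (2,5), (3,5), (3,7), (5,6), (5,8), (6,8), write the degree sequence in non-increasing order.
[4, 2, 2, 2, 2, 2, 1, 1] (degrees: deg(1)=1, deg(2)=2, deg(3)=2, deg(4)=2, deg(5)=4, deg(6)=2, deg(7)=1, deg(8)=2)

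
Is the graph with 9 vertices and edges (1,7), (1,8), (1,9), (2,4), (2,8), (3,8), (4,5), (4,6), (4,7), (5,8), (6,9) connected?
Yes (BFS from 1 visits [1, 7, 8, 9, 4, 2, 3, 5, 6] — all 9 vertices reached)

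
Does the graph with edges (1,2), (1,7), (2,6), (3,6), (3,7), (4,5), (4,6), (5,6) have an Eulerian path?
Yes — and in fact it has an Eulerian circuit (the graph is connected and all 7 vertices have even degree)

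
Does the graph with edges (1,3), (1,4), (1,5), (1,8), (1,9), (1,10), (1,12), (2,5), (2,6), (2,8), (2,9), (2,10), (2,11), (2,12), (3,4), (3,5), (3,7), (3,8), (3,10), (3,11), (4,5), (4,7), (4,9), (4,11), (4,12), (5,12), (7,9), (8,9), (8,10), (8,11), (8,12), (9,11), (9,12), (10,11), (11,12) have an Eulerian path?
No (12 vertices have odd degree: {1, 2, 3, 4, 5, 6, 7, 8, 9, 10, 11, 12}; Eulerian path requires 0 or 2)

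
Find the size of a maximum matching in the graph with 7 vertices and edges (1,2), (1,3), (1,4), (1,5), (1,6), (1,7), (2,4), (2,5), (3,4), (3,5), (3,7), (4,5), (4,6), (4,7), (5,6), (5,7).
3 (matching: (1,6), (2,5), (3,7); upper bound floor(n/2) = floor(7/2) = 3)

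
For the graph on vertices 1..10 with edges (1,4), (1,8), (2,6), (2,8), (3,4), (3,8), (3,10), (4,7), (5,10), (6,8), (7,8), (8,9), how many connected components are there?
1 (components: {1, 2, 3, 4, 5, 6, 7, 8, 9, 10})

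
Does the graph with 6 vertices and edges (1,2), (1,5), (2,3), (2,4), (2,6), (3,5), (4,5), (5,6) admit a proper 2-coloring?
Yes. Partition: {1, 3, 4, 6}, {2, 5}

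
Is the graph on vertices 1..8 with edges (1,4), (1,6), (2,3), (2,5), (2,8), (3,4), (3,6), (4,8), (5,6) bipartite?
Yes. Partition: {1, 3, 5, 7, 8}, {2, 4, 6}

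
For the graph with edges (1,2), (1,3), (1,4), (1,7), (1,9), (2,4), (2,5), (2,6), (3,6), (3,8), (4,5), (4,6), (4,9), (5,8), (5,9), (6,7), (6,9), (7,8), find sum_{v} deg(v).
36 (handshake: sum of degrees = 2|E| = 2 x 18 = 36)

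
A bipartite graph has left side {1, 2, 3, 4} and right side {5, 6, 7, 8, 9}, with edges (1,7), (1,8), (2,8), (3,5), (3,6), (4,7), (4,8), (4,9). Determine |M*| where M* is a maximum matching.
4 (matching: (1,7), (2,8), (3,6), (4,9); upper bound min(|L|,|R|) = min(4,5) = 4)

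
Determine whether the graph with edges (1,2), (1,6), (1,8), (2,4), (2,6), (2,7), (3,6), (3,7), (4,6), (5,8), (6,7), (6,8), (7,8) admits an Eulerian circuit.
No (2 vertices have odd degree: {1, 5}; Eulerian circuit requires 0)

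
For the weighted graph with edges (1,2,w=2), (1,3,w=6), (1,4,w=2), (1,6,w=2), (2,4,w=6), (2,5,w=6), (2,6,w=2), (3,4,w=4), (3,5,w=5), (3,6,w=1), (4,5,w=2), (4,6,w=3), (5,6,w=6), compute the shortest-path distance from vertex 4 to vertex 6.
3 (path: 4 -> 6; weights 3 = 3)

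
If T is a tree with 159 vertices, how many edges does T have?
158 (A tree on V vertices has V - 1 edges, so 159 - 1 = 158)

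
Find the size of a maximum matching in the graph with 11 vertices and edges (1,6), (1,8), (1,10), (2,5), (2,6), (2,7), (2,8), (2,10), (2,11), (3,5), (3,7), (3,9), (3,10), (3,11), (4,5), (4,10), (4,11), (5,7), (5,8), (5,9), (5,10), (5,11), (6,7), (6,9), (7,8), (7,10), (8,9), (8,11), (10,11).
5 (matching: (1,8), (2,7), (3,9), (4,10), (5,11); upper bound floor(n/2) = floor(11/2) = 5)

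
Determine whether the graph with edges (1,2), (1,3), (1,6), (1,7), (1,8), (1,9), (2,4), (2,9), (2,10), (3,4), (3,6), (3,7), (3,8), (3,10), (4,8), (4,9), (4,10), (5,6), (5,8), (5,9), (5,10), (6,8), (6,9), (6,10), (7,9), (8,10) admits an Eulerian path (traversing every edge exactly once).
Yes (the graph is connected and exactly 2 vertices have odd degree: {4, 7}; any Eulerian path must start and end at those)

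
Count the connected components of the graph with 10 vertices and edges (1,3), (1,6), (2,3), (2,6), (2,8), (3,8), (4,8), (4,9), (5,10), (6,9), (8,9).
3 (components: {1, 2, 3, 4, 6, 8, 9}, {5, 10}, {7})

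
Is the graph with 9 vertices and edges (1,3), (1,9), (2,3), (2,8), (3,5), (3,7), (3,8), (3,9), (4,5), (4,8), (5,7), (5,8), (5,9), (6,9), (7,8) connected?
Yes (BFS from 1 visits [1, 3, 9, 2, 5, 7, 8, 6, 4] — all 9 vertices reached)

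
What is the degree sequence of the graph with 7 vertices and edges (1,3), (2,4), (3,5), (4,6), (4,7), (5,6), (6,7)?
[3, 3, 2, 2, 2, 1, 1] (degrees: deg(1)=1, deg(2)=1, deg(3)=2, deg(4)=3, deg(5)=2, deg(6)=3, deg(7)=2)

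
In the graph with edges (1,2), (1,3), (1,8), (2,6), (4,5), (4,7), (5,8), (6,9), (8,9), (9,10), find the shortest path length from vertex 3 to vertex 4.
4 (path: 3 -> 1 -> 8 -> 5 -> 4, 4 edges)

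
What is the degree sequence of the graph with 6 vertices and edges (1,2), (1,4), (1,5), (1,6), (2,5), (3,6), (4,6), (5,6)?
[4, 4, 3, 2, 2, 1] (degrees: deg(1)=4, deg(2)=2, deg(3)=1, deg(4)=2, deg(5)=3, deg(6)=4)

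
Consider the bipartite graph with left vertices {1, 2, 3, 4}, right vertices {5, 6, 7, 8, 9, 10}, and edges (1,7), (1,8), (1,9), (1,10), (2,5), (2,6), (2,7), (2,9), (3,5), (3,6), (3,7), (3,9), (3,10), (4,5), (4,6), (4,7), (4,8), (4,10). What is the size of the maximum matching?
4 (matching: (1,10), (2,9), (3,7), (4,8); upper bound min(|L|,|R|) = min(4,6) = 4)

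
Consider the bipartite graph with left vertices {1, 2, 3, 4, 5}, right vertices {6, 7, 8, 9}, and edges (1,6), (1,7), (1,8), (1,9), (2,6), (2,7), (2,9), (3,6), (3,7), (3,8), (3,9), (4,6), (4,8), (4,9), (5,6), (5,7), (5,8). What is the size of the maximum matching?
4 (matching: (1,9), (2,7), (3,8), (4,6); upper bound min(|L|,|R|) = min(5,4) = 4)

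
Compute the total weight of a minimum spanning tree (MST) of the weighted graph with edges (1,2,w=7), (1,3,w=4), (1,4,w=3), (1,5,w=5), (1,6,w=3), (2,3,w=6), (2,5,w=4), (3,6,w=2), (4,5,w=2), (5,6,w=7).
14 (MST edges: (1,4,w=3), (1,6,w=3), (2,5,w=4), (3,6,w=2), (4,5,w=2); sum of weights 3 + 3 + 4 + 2 + 2 = 14)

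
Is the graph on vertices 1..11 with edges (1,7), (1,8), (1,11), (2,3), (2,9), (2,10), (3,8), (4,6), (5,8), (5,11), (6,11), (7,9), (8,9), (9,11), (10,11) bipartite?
Yes. Partition: {1, 3, 5, 6, 9, 10}, {2, 4, 7, 8, 11}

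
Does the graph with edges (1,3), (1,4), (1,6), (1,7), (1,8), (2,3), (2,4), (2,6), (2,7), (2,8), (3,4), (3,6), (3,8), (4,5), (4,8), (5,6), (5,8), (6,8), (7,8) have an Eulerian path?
No (8 vertices have odd degree: {1, 2, 3, 4, 5, 6, 7, 8}; Eulerian path requires 0 or 2)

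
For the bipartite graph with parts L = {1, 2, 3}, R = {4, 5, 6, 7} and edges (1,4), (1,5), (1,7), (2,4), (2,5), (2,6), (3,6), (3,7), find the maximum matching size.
3 (matching: (1,7), (2,5), (3,6); upper bound min(|L|,|R|) = min(3,4) = 3)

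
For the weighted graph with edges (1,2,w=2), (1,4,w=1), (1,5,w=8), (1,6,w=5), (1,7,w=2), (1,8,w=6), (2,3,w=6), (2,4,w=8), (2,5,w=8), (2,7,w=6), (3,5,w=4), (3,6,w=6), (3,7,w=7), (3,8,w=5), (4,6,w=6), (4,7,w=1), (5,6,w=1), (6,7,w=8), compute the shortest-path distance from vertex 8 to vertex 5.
9 (path: 8 -> 3 -> 5; weights 5 + 4 = 9)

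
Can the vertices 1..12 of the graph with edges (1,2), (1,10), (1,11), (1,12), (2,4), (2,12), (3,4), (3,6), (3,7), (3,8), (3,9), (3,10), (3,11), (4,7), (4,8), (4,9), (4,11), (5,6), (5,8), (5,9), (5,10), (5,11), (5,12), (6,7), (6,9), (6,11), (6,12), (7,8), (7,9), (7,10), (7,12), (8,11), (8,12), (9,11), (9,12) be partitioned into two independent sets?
No (odd cycle of length 3: 2 -> 1 -> 12 -> 2)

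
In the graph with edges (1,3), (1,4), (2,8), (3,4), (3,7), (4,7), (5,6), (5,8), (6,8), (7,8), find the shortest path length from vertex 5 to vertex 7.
2 (path: 5 -> 8 -> 7, 2 edges)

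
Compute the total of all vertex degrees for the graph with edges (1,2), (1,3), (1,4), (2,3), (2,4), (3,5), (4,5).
14 (handshake: sum of degrees = 2|E| = 2 x 7 = 14)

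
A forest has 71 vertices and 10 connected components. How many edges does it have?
61 (Each of the 10 component trees on V_i vertices has V_i - 1 edges; summing gives V - C = 71 - 10 = 61)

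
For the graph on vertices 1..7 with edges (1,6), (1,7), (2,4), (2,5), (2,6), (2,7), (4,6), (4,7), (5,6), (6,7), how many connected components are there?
2 (components: {1, 2, 4, 5, 6, 7}, {3})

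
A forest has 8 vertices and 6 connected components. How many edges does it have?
2 (Each of the 6 component trees on V_i vertices has V_i - 1 edges; summing gives V - C = 8 - 6 = 2)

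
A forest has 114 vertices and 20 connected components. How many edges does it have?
94 (Each of the 20 component trees on V_i vertices has V_i - 1 edges; summing gives V - C = 114 - 20 = 94)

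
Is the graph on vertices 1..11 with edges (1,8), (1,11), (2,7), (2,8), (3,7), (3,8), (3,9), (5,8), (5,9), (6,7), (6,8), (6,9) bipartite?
Yes. Partition: {1, 2, 3, 4, 5, 6, 10}, {7, 8, 9, 11}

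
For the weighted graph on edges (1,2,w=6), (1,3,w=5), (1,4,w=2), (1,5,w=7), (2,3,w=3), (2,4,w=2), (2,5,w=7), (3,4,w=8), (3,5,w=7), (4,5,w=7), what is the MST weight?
14 (MST edges: (1,4,w=2), (1,5,w=7), (2,3,w=3), (2,4,w=2); sum of weights 2 + 7 + 3 + 2 = 14)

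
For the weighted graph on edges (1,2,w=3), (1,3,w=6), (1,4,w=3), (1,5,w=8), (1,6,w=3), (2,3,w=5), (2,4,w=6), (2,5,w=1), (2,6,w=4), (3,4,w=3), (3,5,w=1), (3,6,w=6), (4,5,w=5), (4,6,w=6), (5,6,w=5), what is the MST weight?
11 (MST edges: (1,2,w=3), (1,4,w=3), (1,6,w=3), (2,5,w=1), (3,5,w=1); sum of weights 3 + 3 + 3 + 1 + 1 = 11)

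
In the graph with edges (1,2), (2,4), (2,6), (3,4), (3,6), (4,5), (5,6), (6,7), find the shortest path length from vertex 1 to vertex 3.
3 (path: 1 -> 2 -> 4 -> 3, 3 edges)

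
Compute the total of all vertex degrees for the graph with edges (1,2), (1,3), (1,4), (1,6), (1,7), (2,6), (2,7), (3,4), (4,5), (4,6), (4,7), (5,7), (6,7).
26 (handshake: sum of degrees = 2|E| = 2 x 13 = 26)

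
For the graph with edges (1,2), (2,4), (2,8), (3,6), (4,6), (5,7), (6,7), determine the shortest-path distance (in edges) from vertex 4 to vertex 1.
2 (path: 4 -> 2 -> 1, 2 edges)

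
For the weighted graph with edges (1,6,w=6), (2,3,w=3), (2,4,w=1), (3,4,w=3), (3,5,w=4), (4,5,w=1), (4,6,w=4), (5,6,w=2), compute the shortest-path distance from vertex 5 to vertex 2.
2 (path: 5 -> 4 -> 2; weights 1 + 1 = 2)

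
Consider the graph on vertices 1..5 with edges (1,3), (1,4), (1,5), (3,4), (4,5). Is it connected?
No, it has 2 components: {1, 3, 4, 5}, {2}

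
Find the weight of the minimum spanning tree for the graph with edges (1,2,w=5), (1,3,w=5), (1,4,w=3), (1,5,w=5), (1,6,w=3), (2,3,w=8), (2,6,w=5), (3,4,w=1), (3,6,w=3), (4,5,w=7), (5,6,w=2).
14 (MST edges: (1,2,w=5), (1,4,w=3), (1,6,w=3), (3,4,w=1), (5,6,w=2); sum of weights 5 + 3 + 3 + 1 + 2 = 14)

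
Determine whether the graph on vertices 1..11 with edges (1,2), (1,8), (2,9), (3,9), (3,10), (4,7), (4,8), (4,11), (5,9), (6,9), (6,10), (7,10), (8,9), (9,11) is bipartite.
Yes. Partition: {1, 4, 9, 10}, {2, 3, 5, 6, 7, 8, 11}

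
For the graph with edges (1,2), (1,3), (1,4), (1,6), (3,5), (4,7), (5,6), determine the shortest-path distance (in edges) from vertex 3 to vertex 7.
3 (path: 3 -> 1 -> 4 -> 7, 3 edges)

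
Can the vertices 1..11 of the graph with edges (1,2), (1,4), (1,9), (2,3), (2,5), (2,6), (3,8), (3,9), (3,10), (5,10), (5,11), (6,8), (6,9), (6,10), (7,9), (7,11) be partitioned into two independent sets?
Yes. Partition: {1, 3, 5, 6, 7}, {2, 4, 8, 9, 10, 11}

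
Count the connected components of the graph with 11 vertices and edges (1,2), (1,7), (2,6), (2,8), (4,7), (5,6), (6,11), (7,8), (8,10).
3 (components: {1, 2, 4, 5, 6, 7, 8, 10, 11}, {3}, {9})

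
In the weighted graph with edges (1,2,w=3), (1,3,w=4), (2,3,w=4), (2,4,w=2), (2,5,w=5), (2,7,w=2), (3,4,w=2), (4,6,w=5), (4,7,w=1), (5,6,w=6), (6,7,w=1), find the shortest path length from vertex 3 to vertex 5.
9 (path: 3 -> 2 -> 5; weights 4 + 5 = 9)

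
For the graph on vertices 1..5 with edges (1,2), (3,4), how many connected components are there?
3 (components: {1, 2}, {3, 4}, {5})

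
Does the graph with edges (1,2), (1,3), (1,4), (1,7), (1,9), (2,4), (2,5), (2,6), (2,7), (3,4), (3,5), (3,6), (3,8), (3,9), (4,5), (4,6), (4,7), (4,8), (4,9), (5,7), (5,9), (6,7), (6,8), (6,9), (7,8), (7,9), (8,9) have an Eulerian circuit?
No (6 vertices have odd degree: {1, 2, 5, 7, 8, 9}; Eulerian circuit requires 0)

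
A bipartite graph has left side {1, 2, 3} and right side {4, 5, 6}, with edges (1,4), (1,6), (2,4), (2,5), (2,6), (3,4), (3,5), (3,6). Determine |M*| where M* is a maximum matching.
3 (matching: (1,6), (2,5), (3,4); upper bound min(|L|,|R|) = min(3,3) = 3)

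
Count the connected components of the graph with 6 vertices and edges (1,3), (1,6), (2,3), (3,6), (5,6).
2 (components: {1, 2, 3, 5, 6}, {4})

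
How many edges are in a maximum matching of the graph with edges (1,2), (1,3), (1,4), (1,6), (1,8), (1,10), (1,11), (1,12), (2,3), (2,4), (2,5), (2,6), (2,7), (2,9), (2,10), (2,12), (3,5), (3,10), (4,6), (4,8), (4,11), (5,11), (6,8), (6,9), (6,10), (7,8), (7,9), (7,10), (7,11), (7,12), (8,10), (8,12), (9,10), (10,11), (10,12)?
6 (matching: (1,6), (2,12), (3,10), (4,8), (5,11), (7,9); upper bound floor(n/2) = floor(12/2) = 6)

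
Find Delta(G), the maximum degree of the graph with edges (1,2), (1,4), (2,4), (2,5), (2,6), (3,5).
4 (attained at vertex 2)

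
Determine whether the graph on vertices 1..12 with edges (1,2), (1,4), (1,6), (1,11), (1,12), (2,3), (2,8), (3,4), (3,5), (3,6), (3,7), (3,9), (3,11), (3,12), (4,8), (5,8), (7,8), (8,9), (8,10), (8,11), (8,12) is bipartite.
Yes. Partition: {1, 3, 8}, {2, 4, 5, 6, 7, 9, 10, 11, 12}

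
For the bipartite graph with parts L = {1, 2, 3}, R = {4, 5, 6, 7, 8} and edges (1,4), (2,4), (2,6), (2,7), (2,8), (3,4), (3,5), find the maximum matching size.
3 (matching: (1,4), (2,8), (3,5); upper bound min(|L|,|R|) = min(3,5) = 3)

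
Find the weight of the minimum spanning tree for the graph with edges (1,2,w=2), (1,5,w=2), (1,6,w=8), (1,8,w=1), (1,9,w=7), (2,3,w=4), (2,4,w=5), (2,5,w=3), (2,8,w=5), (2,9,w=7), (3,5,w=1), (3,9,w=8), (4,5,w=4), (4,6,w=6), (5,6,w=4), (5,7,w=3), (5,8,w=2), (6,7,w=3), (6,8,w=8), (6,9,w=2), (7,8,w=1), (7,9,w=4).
16 (MST edges: (1,2,w=2), (1,5,w=2), (1,8,w=1), (3,5,w=1), (4,5,w=4), (6,7,w=3), (6,9,w=2), (7,8,w=1); sum of weights 2 + 2 + 1 + 1 + 4 + 3 + 2 + 1 = 16)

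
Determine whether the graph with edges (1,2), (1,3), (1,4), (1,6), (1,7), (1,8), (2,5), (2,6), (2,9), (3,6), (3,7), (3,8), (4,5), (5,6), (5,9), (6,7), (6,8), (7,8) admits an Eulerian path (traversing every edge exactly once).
Yes — and in fact it has an Eulerian circuit (the graph is connected and all 9 vertices have even degree)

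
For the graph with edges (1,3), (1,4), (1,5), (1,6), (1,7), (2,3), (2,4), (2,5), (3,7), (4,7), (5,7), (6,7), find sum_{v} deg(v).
24 (handshake: sum of degrees = 2|E| = 2 x 12 = 24)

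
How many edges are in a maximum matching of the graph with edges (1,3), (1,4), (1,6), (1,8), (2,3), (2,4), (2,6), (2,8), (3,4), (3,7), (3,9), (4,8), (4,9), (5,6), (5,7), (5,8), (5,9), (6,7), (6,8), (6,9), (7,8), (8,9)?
4 (matching: (2,6), (3,7), (4,9), (5,8); upper bound floor(n/2) = floor(9/2) = 4)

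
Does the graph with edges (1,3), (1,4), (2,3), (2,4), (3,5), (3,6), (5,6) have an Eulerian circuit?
Yes (the graph is connected and all 6 vertices have even degree)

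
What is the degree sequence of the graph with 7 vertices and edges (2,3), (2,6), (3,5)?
[2, 2, 1, 1, 0, 0, 0] (degrees: deg(1)=0, deg(2)=2, deg(3)=2, deg(4)=0, deg(5)=1, deg(6)=1, deg(7)=0)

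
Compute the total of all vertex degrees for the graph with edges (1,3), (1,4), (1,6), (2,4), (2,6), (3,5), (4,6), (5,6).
16 (handshake: sum of degrees = 2|E| = 2 x 8 = 16)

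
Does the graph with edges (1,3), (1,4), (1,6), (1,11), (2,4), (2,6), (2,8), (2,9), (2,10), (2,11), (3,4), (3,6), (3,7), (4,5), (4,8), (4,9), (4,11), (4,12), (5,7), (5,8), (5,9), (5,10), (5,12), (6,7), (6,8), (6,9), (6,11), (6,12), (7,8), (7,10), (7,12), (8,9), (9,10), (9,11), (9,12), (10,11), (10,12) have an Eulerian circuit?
Yes (the graph is connected and all 12 vertices have even degree)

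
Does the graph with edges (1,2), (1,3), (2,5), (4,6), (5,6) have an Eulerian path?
Yes (the graph is connected and exactly 2 vertices have odd degree: {3, 4}; any Eulerian path must start and end at those)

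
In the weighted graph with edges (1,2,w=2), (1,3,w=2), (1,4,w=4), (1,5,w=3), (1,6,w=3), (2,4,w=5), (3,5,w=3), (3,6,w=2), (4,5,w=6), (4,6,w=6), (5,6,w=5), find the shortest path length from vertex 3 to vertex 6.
2 (path: 3 -> 6; weights 2 = 2)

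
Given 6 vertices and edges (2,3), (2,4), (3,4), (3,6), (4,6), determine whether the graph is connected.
No, it has 3 components: {1}, {2, 3, 4, 6}, {5}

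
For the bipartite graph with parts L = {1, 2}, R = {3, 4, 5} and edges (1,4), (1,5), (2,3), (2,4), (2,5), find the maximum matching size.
2 (matching: (1,5), (2,4); upper bound min(|L|,|R|) = min(2,3) = 2)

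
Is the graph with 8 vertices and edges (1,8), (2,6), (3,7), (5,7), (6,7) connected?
No, it has 3 components: {1, 8}, {2, 3, 5, 6, 7}, {4}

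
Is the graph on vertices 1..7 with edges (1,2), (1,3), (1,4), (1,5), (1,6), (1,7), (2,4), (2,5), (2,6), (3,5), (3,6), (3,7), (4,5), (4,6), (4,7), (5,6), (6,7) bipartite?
No (odd cycle of length 3: 7 -> 1 -> 4 -> 7)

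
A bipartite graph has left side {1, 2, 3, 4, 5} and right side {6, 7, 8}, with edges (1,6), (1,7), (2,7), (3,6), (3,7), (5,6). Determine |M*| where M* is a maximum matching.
2 (matching: (1,7), (3,6); upper bound min(|L|,|R|) = min(5,3) = 3)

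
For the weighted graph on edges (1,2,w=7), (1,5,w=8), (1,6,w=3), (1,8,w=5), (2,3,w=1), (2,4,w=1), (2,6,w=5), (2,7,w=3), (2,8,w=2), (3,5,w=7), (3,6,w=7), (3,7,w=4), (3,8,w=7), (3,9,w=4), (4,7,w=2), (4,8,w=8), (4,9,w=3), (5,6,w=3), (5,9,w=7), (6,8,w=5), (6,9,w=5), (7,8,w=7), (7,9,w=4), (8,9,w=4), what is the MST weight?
20 (MST edges: (1,6,w=3), (1,8,w=5), (2,3,w=1), (2,4,w=1), (2,8,w=2), (4,7,w=2), (4,9,w=3), (5,6,w=3); sum of weights 3 + 5 + 1 + 1 + 2 + 2 + 3 + 3 = 20)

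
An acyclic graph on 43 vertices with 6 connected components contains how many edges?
37 (Each of the 6 component trees on V_i vertices has V_i - 1 edges; summing gives V - C = 43 - 6 = 37)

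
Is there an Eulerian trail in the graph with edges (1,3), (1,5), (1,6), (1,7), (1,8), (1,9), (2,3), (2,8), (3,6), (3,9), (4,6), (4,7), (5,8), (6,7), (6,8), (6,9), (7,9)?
Yes — and in fact it has an Eulerian circuit (the graph is connected and all 9 vertices have even degree)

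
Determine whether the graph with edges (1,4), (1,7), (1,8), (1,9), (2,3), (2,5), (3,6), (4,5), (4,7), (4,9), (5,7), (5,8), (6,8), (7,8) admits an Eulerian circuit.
Yes (the graph is connected and all 9 vertices have even degree)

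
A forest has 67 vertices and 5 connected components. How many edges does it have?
62 (Each of the 5 component trees on V_i vertices has V_i - 1 edges; summing gives V - C = 67 - 5 = 62)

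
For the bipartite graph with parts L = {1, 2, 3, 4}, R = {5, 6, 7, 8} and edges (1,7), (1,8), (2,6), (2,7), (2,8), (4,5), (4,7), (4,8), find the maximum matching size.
3 (matching: (1,8), (2,6), (4,7); upper bound min(|L|,|R|) = min(4,4) = 4)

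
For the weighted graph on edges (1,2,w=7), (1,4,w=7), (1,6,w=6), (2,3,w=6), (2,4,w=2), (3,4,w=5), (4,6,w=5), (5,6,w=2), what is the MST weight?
20 (MST edges: (1,6,w=6), (2,4,w=2), (3,4,w=5), (4,6,w=5), (5,6,w=2); sum of weights 6 + 2 + 5 + 5 + 2 = 20)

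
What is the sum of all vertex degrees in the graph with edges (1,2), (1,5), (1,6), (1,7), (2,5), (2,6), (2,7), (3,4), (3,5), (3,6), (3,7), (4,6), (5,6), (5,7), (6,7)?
30 (handshake: sum of degrees = 2|E| = 2 x 15 = 30)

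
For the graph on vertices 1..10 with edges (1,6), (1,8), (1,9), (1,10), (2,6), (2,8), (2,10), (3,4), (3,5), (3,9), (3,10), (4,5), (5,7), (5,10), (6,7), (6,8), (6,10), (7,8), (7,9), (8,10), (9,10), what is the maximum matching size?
5 (matching: (1,9), (2,10), (3,4), (5,7), (6,8); upper bound floor(n/2) = floor(10/2) = 5)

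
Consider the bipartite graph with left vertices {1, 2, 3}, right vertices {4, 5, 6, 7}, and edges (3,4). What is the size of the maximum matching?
1 (matching: (3,4); upper bound min(|L|,|R|) = min(3,4) = 3)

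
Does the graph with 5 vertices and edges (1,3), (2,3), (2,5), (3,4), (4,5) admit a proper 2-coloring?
Yes. Partition: {1, 2, 4}, {3, 5}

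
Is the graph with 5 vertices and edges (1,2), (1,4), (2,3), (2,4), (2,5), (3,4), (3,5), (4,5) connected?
Yes (BFS from 1 visits [1, 2, 4, 3, 5] — all 5 vertices reached)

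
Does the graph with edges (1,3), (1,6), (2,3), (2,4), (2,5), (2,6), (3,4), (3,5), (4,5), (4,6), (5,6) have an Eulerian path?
Yes — and in fact it has an Eulerian circuit (the graph is connected and all 6 vertices have even degree)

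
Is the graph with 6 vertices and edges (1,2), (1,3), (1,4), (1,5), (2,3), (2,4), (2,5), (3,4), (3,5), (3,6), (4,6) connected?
Yes (BFS from 1 visits [1, 2, 3, 4, 5, 6] — all 6 vertices reached)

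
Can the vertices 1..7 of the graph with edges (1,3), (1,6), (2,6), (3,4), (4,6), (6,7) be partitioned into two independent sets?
Yes. Partition: {1, 2, 4, 5, 7}, {3, 6}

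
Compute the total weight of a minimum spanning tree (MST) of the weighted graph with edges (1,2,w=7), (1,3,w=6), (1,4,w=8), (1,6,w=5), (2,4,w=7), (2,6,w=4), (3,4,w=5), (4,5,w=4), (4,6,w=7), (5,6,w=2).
20 (MST edges: (1,6,w=5), (2,6,w=4), (3,4,w=5), (4,5,w=4), (5,6,w=2); sum of weights 5 + 4 + 5 + 4 + 2 = 20)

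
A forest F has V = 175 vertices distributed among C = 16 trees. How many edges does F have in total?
159 (Each of the 16 component trees on V_i vertices has V_i - 1 edges; summing gives V - C = 175 - 16 = 159)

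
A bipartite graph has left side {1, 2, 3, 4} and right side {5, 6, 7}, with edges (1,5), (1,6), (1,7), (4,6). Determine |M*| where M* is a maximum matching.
2 (matching: (1,7), (4,6); upper bound min(|L|,|R|) = min(4,3) = 3)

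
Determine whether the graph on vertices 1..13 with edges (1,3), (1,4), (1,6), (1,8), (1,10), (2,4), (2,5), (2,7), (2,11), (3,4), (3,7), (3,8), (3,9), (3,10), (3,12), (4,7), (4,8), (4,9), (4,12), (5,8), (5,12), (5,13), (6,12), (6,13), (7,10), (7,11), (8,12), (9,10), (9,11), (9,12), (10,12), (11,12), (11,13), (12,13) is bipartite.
No (odd cycle of length 3: 8 -> 1 -> 4 -> 8)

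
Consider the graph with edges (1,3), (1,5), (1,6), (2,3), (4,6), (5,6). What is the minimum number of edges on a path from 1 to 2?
2 (path: 1 -> 3 -> 2, 2 edges)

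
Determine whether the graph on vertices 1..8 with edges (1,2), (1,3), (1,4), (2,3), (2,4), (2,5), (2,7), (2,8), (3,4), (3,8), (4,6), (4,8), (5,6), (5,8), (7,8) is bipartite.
No (odd cycle of length 3: 4 -> 1 -> 3 -> 4)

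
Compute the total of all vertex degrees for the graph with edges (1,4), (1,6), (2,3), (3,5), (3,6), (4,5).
12 (handshake: sum of degrees = 2|E| = 2 x 6 = 12)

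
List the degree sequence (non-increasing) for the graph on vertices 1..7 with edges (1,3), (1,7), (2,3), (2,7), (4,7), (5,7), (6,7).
[5, 2, 2, 2, 1, 1, 1] (degrees: deg(1)=2, deg(2)=2, deg(3)=2, deg(4)=1, deg(5)=1, deg(6)=1, deg(7)=5)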